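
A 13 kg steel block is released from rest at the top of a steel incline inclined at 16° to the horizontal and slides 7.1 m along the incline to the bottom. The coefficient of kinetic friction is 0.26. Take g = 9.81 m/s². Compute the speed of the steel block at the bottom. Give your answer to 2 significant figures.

1.9 m/s

The weight component along the incline is mg sin 16° = 35.152 N and the normal force is N = mg cos 16° = 122.590 N.
Friction up the slope is f = μN = 0.26 × 122.590 = 31.873 N, so the net downslope force is 35.152 − 31.873 = 3.279 N and a = 3.279 / 13 = 0.2522 m/s².
Starting from rest over a distance of 7.1 m, v² = 2aL = 2 × 0.2522 × 7.1 = 3.5812, so v = 1.8924 m/s.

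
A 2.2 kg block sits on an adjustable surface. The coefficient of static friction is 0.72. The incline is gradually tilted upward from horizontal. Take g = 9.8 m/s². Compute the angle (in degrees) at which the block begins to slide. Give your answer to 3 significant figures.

At the threshold of sliding, static friction is at its maximum μ_s N and exactly balances the weight component along the incline: mg sin θ = μ_s mg cos θ.
Hence tan θ = μ_s = 0.72, so θ = arctan(0.72) = 35.7539°.

35.8°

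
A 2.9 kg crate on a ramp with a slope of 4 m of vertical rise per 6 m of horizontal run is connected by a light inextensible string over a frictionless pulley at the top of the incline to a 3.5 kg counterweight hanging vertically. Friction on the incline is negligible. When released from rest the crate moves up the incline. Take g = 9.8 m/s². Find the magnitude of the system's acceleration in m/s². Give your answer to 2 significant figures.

For the crate on the incline: the weight component along the slope is m₁g sin 33.69° = 2.9 × 9.8 × 0.5547 = 15.765 N and the normal force is N = m₁g cos 33.69° = 23.647 N.
Newton's second law for the crate (up-slope positive): T − 15.765 = 2.9 a. For the hanging counterweight (downward positive): 3.5 × 9.8 − T = 3.5 a.
Adding the two equations eliminates T: 18.535 = 6.4 a, so a = 2.8961 m/s².

2.9 m/s²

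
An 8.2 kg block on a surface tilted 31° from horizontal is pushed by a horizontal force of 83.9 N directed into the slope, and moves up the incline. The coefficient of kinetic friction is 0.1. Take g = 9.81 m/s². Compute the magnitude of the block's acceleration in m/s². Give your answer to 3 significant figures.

2.35 m/s²

The horizontal push has components F cos 31° = 83.9 × 0.8572 = 71.919 N up the incline and F sin 31° = 83.9 × 0.5150 = 43.209 N pressing into the surface.
The normal force is therefore N = mg cos 31° + F sin 31° = 68.955 + 43.209 = 112.164 N, and kinetic friction down the slope is μN = 0.1 × 112.164 = 11.216 N.
Along the incline: F cos 31° − mg sin 31° − μN = ma, so 71.919 − 41.428 − 11.216 = 8.2 a, giving a = 2.3506 m/s².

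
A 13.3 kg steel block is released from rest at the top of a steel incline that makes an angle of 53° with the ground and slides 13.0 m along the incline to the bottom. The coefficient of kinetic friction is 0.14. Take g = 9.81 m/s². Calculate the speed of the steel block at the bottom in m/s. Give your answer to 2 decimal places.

The weight component along the incline is mg sin 53° = 104.200 N and the normal force is N = mg cos 53° = 78.521 N.
Friction up the slope is f = μN = 0.14 × 78.521 = 10.993 N, so the net downslope force is 104.200 − 10.993 = 93.207 N and a = 93.207 / 13.3 = 7.0080 m/s².
Starting from rest over a distance of 13.0 m, v² = 2aL = 2 × 7.0080 × 13.0 = 182.2080, so v = 13.4984 m/s.

13.50 m/s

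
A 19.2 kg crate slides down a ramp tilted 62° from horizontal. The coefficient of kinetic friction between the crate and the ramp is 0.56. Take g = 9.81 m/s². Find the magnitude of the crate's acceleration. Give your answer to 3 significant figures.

Resolving the weight along the incline: the component pulling the crate down the slope is mg sin 62° = 19.2 × 9.81 × 0.8829 = 166.296 N, and the normal force is N = mg cos 62° = 19.2 × 9.81 × 0.4695 = 88.431 N.
Kinetic friction acts up the slope with magnitude f = μN = 0.56 × 88.431 = 49.521 N.
Net force along the incline is 166.296 − 49.521 = 116.775 N, so a = 116.775 / 19.2 = 6.0820 m/s².

6.08 m/s²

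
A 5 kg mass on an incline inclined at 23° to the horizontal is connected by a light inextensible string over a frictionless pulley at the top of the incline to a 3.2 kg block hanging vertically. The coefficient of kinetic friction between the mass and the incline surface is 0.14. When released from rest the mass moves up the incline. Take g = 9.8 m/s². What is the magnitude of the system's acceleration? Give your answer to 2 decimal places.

For the mass on the incline: the weight component along the slope is m₁g sin 23° = 5 × 9.8 × 0.3907 = 19.144 N and the normal force is N = m₁g cos 23° = 45.105 N.
Kinetic friction opposes the mass's motion up the incline: f = μN = 0.14 × 45.105 = 6.315 N acting down the slope.
Newton's second law for the mass (up-slope positive): T − 19.144 − 6.315 = 5 a. For the hanging block (downward positive): 3.2 × 9.8 − T = 3.2 a.
Adding the two equations eliminates T: 5.901 = 8.2 a, so a = 0.7196 m/s².

0.72 m/s²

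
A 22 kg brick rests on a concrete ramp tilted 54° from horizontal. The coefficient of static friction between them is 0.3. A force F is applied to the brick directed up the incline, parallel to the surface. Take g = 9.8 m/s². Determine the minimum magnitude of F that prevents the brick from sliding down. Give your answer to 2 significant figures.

The normal force is N = mg cos 54° = 126.727 N. With F at its minimum the brick is on the verge of sliding down, so static friction is at its maximum μ_s N = 0.3 × 126.727 = 38.018 N and acts up the slope.
Equilibrium along the incline: F + μ_s N = mg sin 54°, so F = 174.424 − 38.018 = 136.406 N.

140 N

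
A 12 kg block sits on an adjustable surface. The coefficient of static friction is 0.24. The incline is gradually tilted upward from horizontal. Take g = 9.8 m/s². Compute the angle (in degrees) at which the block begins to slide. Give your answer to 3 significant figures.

At the threshold of sliding, static friction is at its maximum μ_s N and exactly balances the weight component along the incline: mg sin θ = μ_s mg cos θ.
Hence tan θ = μ_s = 0.24, so θ = arctan(0.24) = 13.4957°.

13.5°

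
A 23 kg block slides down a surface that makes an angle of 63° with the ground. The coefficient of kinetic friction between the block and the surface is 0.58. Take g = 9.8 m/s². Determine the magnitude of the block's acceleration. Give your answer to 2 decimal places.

6.15 m/s²

Resolving the weight along the incline: the component pulling the block down the slope is mg sin 63° = 23 × 9.8 × 0.8910 = 200.831 N, and the normal force is N = mg cos 63° = 23 × 9.8 × 0.4540 = 102.332 N.
Kinetic friction acts up the slope with magnitude f = μN = 0.58 × 102.332 = 59.353 N.
Net force along the incline is 200.831 − 59.353 = 141.478 N, so a = 141.478 / 23 = 6.1512 m/s².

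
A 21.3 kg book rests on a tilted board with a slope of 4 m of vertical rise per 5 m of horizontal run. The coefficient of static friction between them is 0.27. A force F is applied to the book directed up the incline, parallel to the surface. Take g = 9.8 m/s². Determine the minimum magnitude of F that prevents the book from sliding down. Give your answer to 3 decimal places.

The normal force is N = mg cos 38.66° = 162.999 N. With F at its minimum the book is on the verge of sliding down, so static friction is at its maximum μ_s N = 0.27 × 162.999 = 44.010 N and acts up the slope.
Equilibrium along the incline: F + μ_s N = mg sin 38.66°, so F = 130.399 − 44.010 = 86.389 N.

86.389 N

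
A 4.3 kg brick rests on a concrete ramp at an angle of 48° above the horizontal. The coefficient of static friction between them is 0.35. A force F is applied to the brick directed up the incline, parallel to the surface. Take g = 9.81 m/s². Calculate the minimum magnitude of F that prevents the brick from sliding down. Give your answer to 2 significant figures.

The normal force is N = mg cos 48° = 28.226 N. With F at its minimum the brick is on the verge of sliding down, so static friction is at its maximum μ_s N = 0.35 × 28.226 = 9.879 N and acts up the slope.
Equilibrium along the incline: F + μ_s N = mg sin 48°, so F = 31.348 − 9.879 = 21.469 N.

21 N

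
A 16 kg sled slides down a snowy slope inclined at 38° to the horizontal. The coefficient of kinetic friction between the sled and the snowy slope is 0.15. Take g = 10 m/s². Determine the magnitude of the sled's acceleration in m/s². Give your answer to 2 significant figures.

5.0 m/s²

Resolving the weight along the incline: the component pulling the sled down the slope is mg sin 38° = 16 × 10 × 0.6157 = 98.512 N, and the normal force is N = mg cos 38° = 16 × 10 × 0.7880 = 126.080 N.
Kinetic friction acts up the slope with magnitude f = μN = 0.15 × 126.080 = 18.912 N.
Net force along the incline is 98.512 − 18.912 = 79.600 N, so a = 79.600 / 16 = 4.9750 m/s².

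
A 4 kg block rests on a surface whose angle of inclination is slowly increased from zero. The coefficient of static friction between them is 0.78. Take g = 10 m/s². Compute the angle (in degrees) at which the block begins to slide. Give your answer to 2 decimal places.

At the threshold of sliding, static friction is at its maximum μ_s N and exactly balances the weight component along the incline: mg sin θ = μ_s mg cos θ.
Hence tan θ = μ_s = 0.78, so θ = arctan(0.78) = 37.9542°.

37.95°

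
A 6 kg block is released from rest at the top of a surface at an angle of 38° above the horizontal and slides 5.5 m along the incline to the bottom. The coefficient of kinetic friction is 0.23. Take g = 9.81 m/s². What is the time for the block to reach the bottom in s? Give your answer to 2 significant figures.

1.6 s

The weight component along the incline is mg sin 38° = 36.238 N and the normal force is N = mg cos 38° = 46.382 N.
Friction up the slope is f = μN = 0.23 × 46.382 = 10.668 N, so the net downslope force is 36.238 − 10.668 = 25.570 N and a = 25.570 / 6 = 4.2617 m/s².
Starting from rest, L = ½at², so t = √(2L/a) = √(2 × 5.5 / 4.2617) = 1.6066 s.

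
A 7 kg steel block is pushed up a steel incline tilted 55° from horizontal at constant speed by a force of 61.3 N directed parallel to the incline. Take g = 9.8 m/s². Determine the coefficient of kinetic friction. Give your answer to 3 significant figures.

0.130

At constant speed ΣF = 0 along the incline. The applied 61.3 N acts up the slope; the weight component mg sin 55° = 56.194 N and kinetic friction μN both act down the slope.
So 61.3 = 56.194 + μ × 39.347, giving μ = (61.3 − 56.194) / 39.347 = 0.1298.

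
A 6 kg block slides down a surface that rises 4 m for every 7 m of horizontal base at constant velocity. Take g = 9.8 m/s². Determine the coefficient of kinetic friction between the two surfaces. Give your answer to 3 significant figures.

At constant velocity the net force along the incline is zero: mg sin 29.74° = μ mg cos 29.74°.
So μ = tan 29.74° = 0.4961 / 0.8682 = 0.5714.

0.571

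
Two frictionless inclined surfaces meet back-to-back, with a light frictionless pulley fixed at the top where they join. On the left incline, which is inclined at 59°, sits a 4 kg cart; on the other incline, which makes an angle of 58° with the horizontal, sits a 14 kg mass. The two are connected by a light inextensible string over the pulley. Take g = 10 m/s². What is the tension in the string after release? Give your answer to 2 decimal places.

53.05 N

Resolve each weight along its own incline: the 4 kg mass has component 4 × 10 × sin 59° = 34.287 N down its slope, and the 14 kg mass has 14 × 10 × sin 58° = 118.727 N down its slope.
The 14 kg side's 118.727 N exceeds the other side's 34.287 N, so that mass slides down and the 4 kg mass slides up. Taking that direction as positive, Newton's second law for the whole system gives 118.727 − 34.287 = (4 + 14) a, so a = 84.440 / 18 = 4.6911 m/s².
For the 4 kg mass (up-slope positive): T − 34.287 = 4 × 4.6911, so T = 53.051 N.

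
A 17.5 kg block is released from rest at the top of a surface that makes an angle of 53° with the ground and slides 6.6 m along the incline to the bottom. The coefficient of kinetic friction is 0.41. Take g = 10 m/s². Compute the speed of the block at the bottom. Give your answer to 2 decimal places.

The weight component along the incline is mg sin 53° = 139.761 N and the normal force is N = mg cos 53° = 105.318 N.
Friction up the slope is f = μN = 0.41 × 105.318 = 43.180 N, so the net downslope force is 139.761 − 43.180 = 96.581 N and a = 96.581 / 17.5 = 5.5189 m/s².
Starting from rest over a distance of 6.6 m, v² = 2aL = 2 × 5.5189 × 6.6 = 72.8495, so v = 8.5352 m/s.

8.54 m/s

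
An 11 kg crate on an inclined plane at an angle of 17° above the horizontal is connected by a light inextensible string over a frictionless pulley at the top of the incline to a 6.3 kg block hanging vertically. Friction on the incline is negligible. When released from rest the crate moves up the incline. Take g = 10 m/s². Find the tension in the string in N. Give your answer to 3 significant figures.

51.8 N

For the crate on the incline: the weight component along the slope is m₁g sin 17° = 11 × 10 × 0.2924 = 32.164 N and the normal force is N = m₁g cos 17° = 105.194 N.
Newton's second law for the crate (up-slope positive): T − 32.164 = 11 a. For the hanging block (downward positive): 6.3 × 10 − T = 6.3 a.
Adding the two equations eliminates T: 30.836 = 17.3 a, so a = 1.7824 m/s².
Then from the hanging block's equation, T = 6.3 × (10 − 1.7824) = 51.771 N.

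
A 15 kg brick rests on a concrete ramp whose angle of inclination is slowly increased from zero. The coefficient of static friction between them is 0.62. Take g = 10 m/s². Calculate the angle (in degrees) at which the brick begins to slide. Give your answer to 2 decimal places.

31.80°

At the threshold of sliding, static friction is at its maximum μ_s N and exactly balances the weight component along the incline: mg sin θ = μ_s mg cos θ.
Hence tan θ = μ_s = 0.62, so θ = arctan(0.62) = 31.7989°.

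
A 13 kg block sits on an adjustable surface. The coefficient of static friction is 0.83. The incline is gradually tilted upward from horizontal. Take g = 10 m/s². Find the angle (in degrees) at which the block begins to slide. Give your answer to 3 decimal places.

At the threshold of sliding, static friction is at its maximum μ_s N and exactly balances the weight component along the incline: mg sin θ = μ_s mg cos θ.
Hence tan θ = μ_s = 0.83, so θ = arctan(0.83) = 39.6927°.

39.693°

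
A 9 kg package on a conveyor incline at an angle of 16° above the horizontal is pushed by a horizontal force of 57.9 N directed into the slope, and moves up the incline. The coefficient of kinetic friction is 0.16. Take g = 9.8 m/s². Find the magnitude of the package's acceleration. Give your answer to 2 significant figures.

1.7 m/s²

The horizontal push has components F cos 16° = 57.9 × 0.9613 = 55.659 N up the incline and F sin 16° = 57.9 × 0.2756 = 15.957 N pressing into the surface.
The normal force is therefore N = mg cos 16° + F sin 16° = 84.787 + 15.957 = 100.744 N, and kinetic friction down the slope is μN = 0.16 × 100.744 = 16.119 N.
Along the incline: F cos 16° − mg sin 16° − μN = ma, so 55.659 − 24.308 − 16.119 = 9 a, giving a = 1.6924 m/s².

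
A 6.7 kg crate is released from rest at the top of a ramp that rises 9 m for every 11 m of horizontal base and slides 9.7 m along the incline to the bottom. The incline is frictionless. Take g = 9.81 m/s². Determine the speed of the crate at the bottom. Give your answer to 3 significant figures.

11.0 m/s

The weight component along the incline is mg sin 39.29° = 41.621 N and the normal force is N = mg cos 39.29° = 50.870 N.
With no friction, a = g sin 39.29° = 6.2121 m/s².
Starting from rest over a distance of 9.7 m, v² = 2aL = 2 × 6.2121 × 9.7 = 120.5147, so v = 10.9779 m/s.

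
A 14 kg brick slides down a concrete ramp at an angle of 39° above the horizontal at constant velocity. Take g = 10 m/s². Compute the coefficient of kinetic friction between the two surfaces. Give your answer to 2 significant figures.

0.81

At constant velocity the net force along the incline is zero: mg sin 39° = μ mg cos 39°.
So μ = tan 39° = 0.6293 / 0.7771 = 0.8098.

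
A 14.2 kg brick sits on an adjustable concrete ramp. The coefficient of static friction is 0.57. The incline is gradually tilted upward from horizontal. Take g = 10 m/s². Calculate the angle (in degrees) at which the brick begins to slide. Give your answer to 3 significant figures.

29.7°

At the threshold of sliding, static friction is at its maximum μ_s N and exactly balances the weight component along the incline: mg sin θ = μ_s mg cos θ.
Hence tan θ = μ_s = 0.57, so θ = arctan(0.57) = 29.6831°.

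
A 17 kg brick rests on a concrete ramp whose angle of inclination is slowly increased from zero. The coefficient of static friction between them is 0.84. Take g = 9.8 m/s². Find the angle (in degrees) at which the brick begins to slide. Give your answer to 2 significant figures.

40°

At the threshold of sliding, static friction is at its maximum μ_s N and exactly balances the weight component along the incline: mg sin θ = μ_s mg cos θ.
Hence tan θ = μ_s = 0.84, so θ = arctan(0.84) = 40.0303°.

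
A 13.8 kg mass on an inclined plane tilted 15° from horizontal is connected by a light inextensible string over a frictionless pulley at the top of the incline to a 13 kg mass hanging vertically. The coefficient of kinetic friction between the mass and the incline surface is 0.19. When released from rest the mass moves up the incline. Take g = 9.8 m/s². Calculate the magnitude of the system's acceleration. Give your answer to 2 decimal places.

For the mass on the incline: the weight component along the slope is m₁g sin 15° = 13.8 × 9.8 × 0.2588 = 35.000 N and the normal force is N = m₁g cos 15° = 130.632 N.
Kinetic friction opposes the mass's motion up the incline: f = μN = 0.19 × 130.632 = 24.820 N acting down the slope.
Newton's second law for the mass (up-slope positive): T − 35.000 − 24.820 = 13.8 a. For the hanging mass (downward positive): 13 × 9.8 − T = 13 a.
Adding the two equations eliminates T: 67.580 = 26.8 a, so a = 2.5216 m/s².

2.52 m/s²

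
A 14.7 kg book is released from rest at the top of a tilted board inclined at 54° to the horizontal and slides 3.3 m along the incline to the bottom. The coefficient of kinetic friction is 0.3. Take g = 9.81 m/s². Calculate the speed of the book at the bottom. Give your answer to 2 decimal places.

The weight component along the incline is mg sin 54° = 116.666 N and the normal force is N = mg cos 54° = 84.763 N.
Friction up the slope is f = μN = 0.3 × 84.763 = 25.429 N, so the net downslope force is 116.666 − 25.429 = 91.237 N and a = 91.237 / 14.7 = 6.2066 m/s².
Starting from rest over a distance of 3.3 m, v² = 2aL = 2 × 6.2066 × 3.3 = 40.9636, so v = 6.4003 m/s.

6.40 m/s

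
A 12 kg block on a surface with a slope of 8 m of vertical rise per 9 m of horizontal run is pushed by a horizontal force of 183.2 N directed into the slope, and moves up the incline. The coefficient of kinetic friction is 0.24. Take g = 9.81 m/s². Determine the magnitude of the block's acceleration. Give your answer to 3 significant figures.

The horizontal push has components F cos 41.63° = 183.2 × 0.7474 = 136.924 N up the incline and F sin 41.63° = 183.2 × 0.6644 = 121.718 N pressing into the surface.
The normal force is therefore N = mg cos 41.63° + F sin 41.63° = 87.984 + 121.718 = 209.702 N, and kinetic friction down the slope is μN = 0.24 × 209.702 = 50.328 N.
Along the incline: F cos 41.63° − mg sin 41.63° − μN = ma, so 136.924 − 78.213 − 50.328 = 12 a, giving a = 0.6986 m/s².

0.699 m/s²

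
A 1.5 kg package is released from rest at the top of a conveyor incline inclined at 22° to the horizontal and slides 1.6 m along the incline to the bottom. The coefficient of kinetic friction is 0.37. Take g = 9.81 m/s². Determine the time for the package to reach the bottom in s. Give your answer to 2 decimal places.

The weight component along the incline is mg sin 22° = 5.512 N and the normal force is N = mg cos 22° = 13.644 N.
Friction up the slope is f = μN = 0.37 × 13.644 = 5.048 N, so the net downslope force is 5.512 − 5.048 = 0.464 N and a = 0.464 / 1.5 = 0.3093 m/s².
Starting from rest, L = ½at², so t = √(2L/a) = √(2 × 1.6 / 0.3093) = 3.2165 s.

3.22 s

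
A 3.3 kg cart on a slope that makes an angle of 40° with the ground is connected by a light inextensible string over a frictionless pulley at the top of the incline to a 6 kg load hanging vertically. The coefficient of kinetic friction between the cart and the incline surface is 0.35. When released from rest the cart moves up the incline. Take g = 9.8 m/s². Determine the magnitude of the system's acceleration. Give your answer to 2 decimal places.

For the cart on the incline: the weight component along the slope is m₁g sin 40° = 3.3 × 9.8 × 0.6428 = 20.788 N and the normal force is N = m₁g cos 40° = 24.774 N.
Kinetic friction opposes the cart's motion up the incline: f = μN = 0.35 × 24.774 = 8.671 N acting down the slope.
Newton's second law for the cart (up-slope positive): T − 20.788 − 8.671 = 3.3 a. For the hanging load (downward positive): 6 × 9.8 − T = 6 a.
Adding the two equations eliminates T: 29.341 = 9.3 a, so a = 3.1549 m/s².

3.15 m/s²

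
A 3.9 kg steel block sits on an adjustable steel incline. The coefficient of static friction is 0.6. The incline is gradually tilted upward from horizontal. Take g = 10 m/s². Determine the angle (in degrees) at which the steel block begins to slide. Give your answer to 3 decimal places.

30.964°

At the threshold of sliding, static friction is at its maximum μ_s N and exactly balances the weight component along the incline: mg sin θ = μ_s mg cos θ.
Hence tan θ = μ_s = 0.6, so θ = arctan(0.6) = 30.9638°.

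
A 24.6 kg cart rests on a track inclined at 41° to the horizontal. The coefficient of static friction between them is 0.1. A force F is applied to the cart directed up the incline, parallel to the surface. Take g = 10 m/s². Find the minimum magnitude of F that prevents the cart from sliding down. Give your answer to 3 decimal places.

The normal force is N = mg cos 41° = 185.659 N. With F at its minimum the cart is on the verge of sliding down, so static friction is at its maximum μ_s N = 0.1 × 185.659 = 18.566 N and acts up the slope.
Equilibrium along the incline: F + μ_s N = mg sin 41°, so F = 161.391 − 18.566 = 142.825 N.

142.825 N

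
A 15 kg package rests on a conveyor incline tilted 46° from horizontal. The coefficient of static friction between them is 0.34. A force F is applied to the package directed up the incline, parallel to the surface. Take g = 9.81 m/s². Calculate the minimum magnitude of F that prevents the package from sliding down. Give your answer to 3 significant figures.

71.1 N

The normal force is N = mg cos 46° = 102.219 N. With F at its minimum the package is on the verge of sliding down, so static friction is at its maximum μ_s N = 0.34 × 102.219 = 34.754 N and acts up the slope.
Equilibrium along the incline: F + μ_s N = mg sin 46°, so F = 105.851 − 34.754 = 71.097 N.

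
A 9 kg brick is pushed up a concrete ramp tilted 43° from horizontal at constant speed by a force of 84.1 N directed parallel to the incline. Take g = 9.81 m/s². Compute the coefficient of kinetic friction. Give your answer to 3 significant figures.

0.370

At constant speed ΣF = 0 along the incline. The applied 84.1 N acts up the slope; the weight component mg sin 43° = 60.214 N and kinetic friction μN both act down the slope.
So 84.1 = 60.214 + μ × 64.571, giving μ = (84.1 − 60.214) / 64.571 = 0.3699.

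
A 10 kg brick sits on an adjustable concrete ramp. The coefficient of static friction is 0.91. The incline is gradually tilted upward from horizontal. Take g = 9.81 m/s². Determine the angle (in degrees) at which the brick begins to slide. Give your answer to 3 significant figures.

At the threshold of sliding, static friction is at its maximum μ_s N and exactly balances the weight component along the incline: mg sin θ = μ_s mg cos θ.
Hence tan θ = μ_s = 0.91, so θ = arctan(0.91) = 42.3022°.

42.3°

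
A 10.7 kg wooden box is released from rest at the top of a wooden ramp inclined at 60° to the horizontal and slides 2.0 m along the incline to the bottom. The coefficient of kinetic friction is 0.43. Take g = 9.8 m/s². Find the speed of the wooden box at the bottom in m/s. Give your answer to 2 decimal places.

5.05 m/s

The weight component along the incline is mg sin 60° = 90.811 N and the normal force is N = mg cos 60° = 52.430 N.
Friction up the slope is f = μN = 0.43 × 52.430 = 22.545 N, so the net downslope force is 90.811 − 22.545 = 68.266 N and a = 68.266 / 10.7 = 6.3800 m/s².
Starting from rest over a distance of 2.0 m, v² = 2aL = 2 × 6.3800 × 2.0 = 25.5200, so v = 5.0517 m/s.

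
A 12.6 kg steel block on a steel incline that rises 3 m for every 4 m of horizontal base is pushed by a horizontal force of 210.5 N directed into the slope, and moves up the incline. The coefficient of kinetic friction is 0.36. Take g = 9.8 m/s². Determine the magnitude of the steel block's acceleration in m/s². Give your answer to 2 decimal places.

The horizontal push has components F cos 36.87° = 210.5 × 0.8000 = 168.400 N up the incline and F sin 36.87° = 210.5 × 0.6000 = 126.300 N pressing into the surface.
The normal force is therefore N = mg cos 36.87° + F sin 36.87° = 98.784 + 126.300 = 225.084 N, and kinetic friction down the slope is μN = 0.36 × 225.084 = 81.030 N.
Along the incline: F cos 36.87° − mg sin 36.87° − μN = ma, so 168.400 − 74.088 − 81.030 = 12.6 a, giving a = 1.0541 m/s².

1.05 m/s²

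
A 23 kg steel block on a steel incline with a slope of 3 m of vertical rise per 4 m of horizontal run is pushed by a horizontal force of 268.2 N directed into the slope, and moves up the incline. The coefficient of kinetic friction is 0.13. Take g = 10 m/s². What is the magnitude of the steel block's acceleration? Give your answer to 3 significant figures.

The horizontal push has components F cos 36.87° = 268.2 × 0.8000 = 214.560 N up the incline and F sin 36.87° = 268.2 × 0.6000 = 160.920 N pressing into the surface.
The normal force is therefore N = mg cos 36.87° + F sin 36.87° = 184.000 + 160.920 = 344.920 N, and kinetic friction down the slope is μN = 0.13 × 344.920 = 44.840 N.
Along the incline: F cos 36.87° − mg sin 36.87° − μN = ma, so 214.560 − 138.000 − 44.840 = 23 a, giving a = 1.3791 m/s².

1.38 m/s²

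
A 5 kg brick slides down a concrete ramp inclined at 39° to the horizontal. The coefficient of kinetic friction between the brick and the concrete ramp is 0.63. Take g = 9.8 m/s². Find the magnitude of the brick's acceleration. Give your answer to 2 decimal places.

1.37 m/s²

Resolving the weight along the incline: the component pulling the brick down the slope is mg sin 39° = 5 × 9.8 × 0.6293 = 30.836 N, and the normal force is N = mg cos 39° = 5 × 9.8 × 0.7771 = 38.078 N.
Kinetic friction acts up the slope with magnitude f = μN = 0.63 × 38.078 = 23.989 N.
Net force along the incline is 30.836 − 23.989 = 6.847 N, so a = 6.847 / 5 = 1.3694 m/s².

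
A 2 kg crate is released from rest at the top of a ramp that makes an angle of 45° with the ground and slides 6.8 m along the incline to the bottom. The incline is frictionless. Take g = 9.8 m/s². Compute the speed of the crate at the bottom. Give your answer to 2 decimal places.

9.71 m/s

The weight component along the incline is mg sin 45° = 13.859 N and the normal force is N = mg cos 45° = 13.859 N.
With no friction, a = g sin 45° = 6.9296 m/s².
Starting from rest over a distance of 6.8 m, v² = 2aL = 2 × 6.9296 × 6.8 = 94.2426, so v = 9.7079 m/s.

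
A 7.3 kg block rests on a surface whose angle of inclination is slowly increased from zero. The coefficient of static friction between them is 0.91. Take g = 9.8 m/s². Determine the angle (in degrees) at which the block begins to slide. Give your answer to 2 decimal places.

At the threshold of sliding, static friction is at its maximum μ_s N and exactly balances the weight component along the incline: mg sin θ = μ_s mg cos θ.
Hence tan θ = μ_s = 0.91, so θ = arctan(0.91) = 42.3022°.

42.30°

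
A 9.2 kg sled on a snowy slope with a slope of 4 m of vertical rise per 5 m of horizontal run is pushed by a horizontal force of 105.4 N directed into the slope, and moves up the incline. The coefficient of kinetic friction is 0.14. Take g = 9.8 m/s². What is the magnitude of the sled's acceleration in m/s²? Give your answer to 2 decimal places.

0.75 m/s²

The horizontal push has components F cos 38.66° = 105.4 × 0.7809 = 82.307 N up the incline and F sin 38.66° = 105.4 × 0.6247 = 65.843 N pressing into the surface.
The normal force is therefore N = mg cos 38.66° + F sin 38.66° = 70.406 + 65.843 = 136.249 N, and kinetic friction down the slope is μN = 0.14 × 136.249 = 19.075 N.
Along the incline: F cos 38.66° − mg sin 38.66° − μN = ma, so 82.307 − 56.323 − 19.075 = 9.2 a, giving a = 0.7510 m/s².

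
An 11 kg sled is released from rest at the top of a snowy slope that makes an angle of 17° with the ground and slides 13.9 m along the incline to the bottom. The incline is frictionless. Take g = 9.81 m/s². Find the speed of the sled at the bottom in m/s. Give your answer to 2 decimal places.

8.93 m/s

The weight component along the incline is mg sin 17° = 31.550 N and the normal force is N = mg cos 17° = 103.195 N.
With no friction, a = g sin 17° = 2.8682 m/s².
Starting from rest over a distance of 13.9 m, v² = 2aL = 2 × 2.8682 × 13.9 = 79.7360, so v = 8.9295 m/s.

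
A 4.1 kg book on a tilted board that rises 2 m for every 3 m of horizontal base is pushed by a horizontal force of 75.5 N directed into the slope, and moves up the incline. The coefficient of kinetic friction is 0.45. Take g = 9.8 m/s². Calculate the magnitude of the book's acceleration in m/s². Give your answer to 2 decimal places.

1.62 m/s²

The horizontal push has components F cos 33.69° = 75.5 × 0.8321 = 62.824 N up the incline and F sin 33.69° = 75.5 × 0.5547 = 41.880 N pressing into the surface.
The normal force is therefore N = mg cos 33.69° + F sin 33.69° = 33.434 + 41.880 = 75.314 N, and kinetic friction down the slope is μN = 0.45 × 75.314 = 33.891 N.
Along the incline: F cos 33.69° − mg sin 33.69° − μN = ma, so 62.824 − 22.288 − 33.891 = 4.1 a, giving a = 1.6207 m/s².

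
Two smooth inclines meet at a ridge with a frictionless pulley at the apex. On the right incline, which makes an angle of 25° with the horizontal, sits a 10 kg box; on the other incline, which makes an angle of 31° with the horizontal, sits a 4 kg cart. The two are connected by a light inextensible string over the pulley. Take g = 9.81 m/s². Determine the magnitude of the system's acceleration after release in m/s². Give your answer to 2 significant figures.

1.5 m/s²

Resolve each weight along its own incline: the 10 kg mass has component 10 × 9.81 × sin 25° = 41.459 N down its slope, and the 4 kg mass has 4 × 9.81 × sin 31° = 20.210 N down its slope.
The 10 kg side's 41.459 N exceeds the other side's 20.210 N, so that mass slides down and the 4 kg mass slides up. Taking that direction as positive, Newton's second law for the whole system gives 41.459 − 20.210 = (10 + 4) a, so a = 21.249 / 14 = 1.5178 m/s².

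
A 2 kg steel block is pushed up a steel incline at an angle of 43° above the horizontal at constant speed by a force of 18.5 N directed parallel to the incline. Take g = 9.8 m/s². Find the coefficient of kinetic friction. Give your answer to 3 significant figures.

At constant speed ΣF = 0 along the incline. The applied 18.5 N acts up the slope; the weight component mg sin 43° = 13.367 N and kinetic friction μN both act down the slope.
So 18.5 = 13.367 + μ × 14.335, giving μ = (18.5 − 13.367) / 14.335 = 0.3581.

0.358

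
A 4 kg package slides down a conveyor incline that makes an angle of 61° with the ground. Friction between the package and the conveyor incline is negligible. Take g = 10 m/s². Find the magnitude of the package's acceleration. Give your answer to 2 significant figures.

Resolving the weight along the incline: the component pulling the package down the slope is mg sin 61° = 4 × 10 × 0.8746 = 34.984 N, and the normal force is N = mg cos 61° = 4 × 10 × 0.4848 = 19.392 N.
With no friction the net force along the incline is 34.984 N, so a = g sin 61° = 34.984 / 4 = 8.7460 m/s².

8.7 m/s²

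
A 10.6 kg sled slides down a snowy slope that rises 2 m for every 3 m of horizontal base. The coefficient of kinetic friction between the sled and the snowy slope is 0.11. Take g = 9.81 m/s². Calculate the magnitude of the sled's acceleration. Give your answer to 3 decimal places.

Resolving the weight along the incline: the component pulling the sled down the slope is mg sin 33.69° = 10.6 × 9.81 × 0.5547 = 57.681 N, and the normal force is N = mg cos 33.69° = 10.6 × 9.81 × 0.8321 = 86.527 N.
Kinetic friction acts up the slope with magnitude f = μN = 0.11 × 86.527 = 9.518 N.
Net force along the incline is 57.681 − 9.518 = 48.163 N, so a = 48.163 / 10.6 = 4.5437 m/s².

4.544 m/s²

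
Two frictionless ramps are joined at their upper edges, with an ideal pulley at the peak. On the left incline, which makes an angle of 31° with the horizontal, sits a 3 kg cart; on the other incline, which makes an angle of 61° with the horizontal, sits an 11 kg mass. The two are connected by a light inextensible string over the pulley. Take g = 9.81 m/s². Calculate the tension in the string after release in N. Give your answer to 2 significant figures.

32 N

Resolve each weight along its own incline: the 3 kg mass has component 3 × 9.81 × sin 31° = 15.158 N down its slope, and the 11 kg mass has 11 × 9.81 × sin 61° = 94.380 N down its slope.
The 11 kg side's 94.380 N exceeds the other side's 15.158 N, so that mass slides down and the 3 kg mass slides up. Taking that direction as positive, Newton's second law for the whole system gives 94.380 − 15.158 = (3 + 11) a, so a = 79.222 / 14 = 5.6587 m/s².
For the 3 kg mass (up-slope positive): T − 15.158 = 3 × 5.6587, so T = 32.134 N.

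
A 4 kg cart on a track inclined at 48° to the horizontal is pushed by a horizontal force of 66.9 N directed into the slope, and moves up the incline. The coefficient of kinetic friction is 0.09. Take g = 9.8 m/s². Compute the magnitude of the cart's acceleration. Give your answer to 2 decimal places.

The horizontal push has components F cos 48° = 66.9 × 0.6691 = 44.763 N up the incline and F sin 48° = 66.9 × 0.7431 = 49.713 N pressing into the surface.
The normal force is therefore N = mg cos 48° + F sin 48° = 26.229 + 49.713 = 75.942 N, and kinetic friction down the slope is μN = 0.09 × 75.942 = 6.835 N.
Along the incline: F cos 48° − mg sin 48° − μN = ma, so 44.763 − 29.130 − 6.835 = 4 a, giving a = 2.1995 m/s².

2.20 m/s²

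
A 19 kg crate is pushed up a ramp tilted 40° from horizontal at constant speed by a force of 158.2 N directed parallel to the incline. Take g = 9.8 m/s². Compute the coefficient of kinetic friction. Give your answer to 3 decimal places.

0.270

At constant speed ΣF = 0 along the incline. The applied 158.2 N acts up the slope; the weight component mg sin 40° = 119.687 N and kinetic friction μN both act down the slope.
So 158.2 = 119.687 + μ × 142.637, giving μ = (158.2 − 119.687) / 142.637 = 0.2700.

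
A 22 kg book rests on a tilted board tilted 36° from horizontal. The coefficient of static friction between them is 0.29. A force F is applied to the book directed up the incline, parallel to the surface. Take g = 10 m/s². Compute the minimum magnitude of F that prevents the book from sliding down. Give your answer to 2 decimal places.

The normal force is N = mg cos 36° = 177.984 N. With F at its minimum the book is on the verge of sliding down, so static friction is at its maximum μ_s N = 0.29 × 177.984 = 51.615 N and acts up the slope.
Equilibrium along the incline: F + μ_s N = mg sin 36°, so F = 129.313 − 51.615 = 77.698 N.

77.70 N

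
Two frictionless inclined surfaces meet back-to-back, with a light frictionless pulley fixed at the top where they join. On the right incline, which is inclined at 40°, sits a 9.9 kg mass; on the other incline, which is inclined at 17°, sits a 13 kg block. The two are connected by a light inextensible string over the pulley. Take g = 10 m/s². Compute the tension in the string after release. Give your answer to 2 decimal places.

52.56 N

Resolve each weight along its own incline: the 9.9 kg mass has component 9.9 × 10 × sin 40° = 63.636 N down its slope, and the 13 kg mass has 13 × 10 × sin 17° = 38.008 N down its slope.
The 9.9 kg side's 63.636 N exceeds the other side's 38.008 N, so that mass slides down and the 13 kg mass slides up. Taking that direction as positive, Newton's second law for the whole system gives 63.636 − 38.008 = (9.9 + 13) a, so a = 25.628 / 22.9 = 1.1191 m/s².
For the 13 kg mass (up-slope positive): T − 38.008 = 13 × 1.1191, so T = 52.556 N.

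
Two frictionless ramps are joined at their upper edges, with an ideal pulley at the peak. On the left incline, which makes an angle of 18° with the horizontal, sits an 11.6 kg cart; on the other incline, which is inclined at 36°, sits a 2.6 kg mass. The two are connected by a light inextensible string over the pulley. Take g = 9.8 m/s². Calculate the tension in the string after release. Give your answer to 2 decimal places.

Resolve each weight along its own incline: the 11.6 kg mass has component 11.6 × 9.8 × sin 18° = 35.129 N down its slope, and the 2.6 kg mass has 2.6 × 9.8 × sin 36° = 14.977 N down its slope.
The 11.6 kg side's 35.129 N exceeds the other side's 14.977 N, so that mass slides down and the 2.6 kg mass slides up. Taking that direction as positive, Newton's second law for the whole system gives 35.129 − 14.977 = (11.6 + 2.6) a, so a = 20.152 / 14.2 = 1.4192 m/s².
For the 2.6 kg mass (up-slope positive): T − 14.977 = 2.6 × 1.4192, so T = 18.667 N.

18.67 N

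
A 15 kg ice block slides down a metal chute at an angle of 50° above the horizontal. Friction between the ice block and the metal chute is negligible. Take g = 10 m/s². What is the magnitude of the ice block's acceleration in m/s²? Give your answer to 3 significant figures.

7.66 m/s²

Resolving the weight along the incline: the component pulling the ice block down the slope is mg sin 50° = 15 × 10 × 0.7660 = 114.900 N, and the normal force is N = mg cos 50° = 15 × 10 × 0.6428 = 96.420 N.
With no friction the net force along the incline is 114.900 N, so a = g sin 50° = 114.900 / 15 = 7.6600 m/s².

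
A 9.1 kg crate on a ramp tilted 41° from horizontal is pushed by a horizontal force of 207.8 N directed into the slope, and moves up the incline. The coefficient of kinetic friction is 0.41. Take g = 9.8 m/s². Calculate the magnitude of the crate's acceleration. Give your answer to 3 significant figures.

The horizontal push has components F cos 41° = 207.8 × 0.7547 = 156.827 N up the incline and F sin 41° = 207.8 × 0.6561 = 136.338 N pressing into the surface.
The normal force is therefore N = mg cos 41° + F sin 41° = 67.304 + 136.338 = 203.642 N, and kinetic friction down the slope is μN = 0.41 × 203.642 = 83.493 N.
Along the incline: F cos 41° − mg sin 41° − μN = ma, so 156.827 − 58.511 − 83.493 = 9.1 a, giving a = 1.6289 m/s².

1.63 m/s²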